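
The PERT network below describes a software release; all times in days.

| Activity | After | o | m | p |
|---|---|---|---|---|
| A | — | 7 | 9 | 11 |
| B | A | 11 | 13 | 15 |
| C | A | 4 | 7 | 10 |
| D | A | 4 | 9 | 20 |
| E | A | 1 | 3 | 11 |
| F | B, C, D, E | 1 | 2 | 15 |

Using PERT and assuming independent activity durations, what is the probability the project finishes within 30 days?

0.944

te_A = (7 + 4·9 + 11)/6 = 54/6 = 9; σ²_A = ((11−7)/6)² = 0.444
te_B = (11 + 4·13 + 15)/6 = 78/6 = 13; σ²_B = ((15−11)/6)² = 0.444
te_C = (4 + 4·7 + 10)/6 = 42/6 = 7; σ²_C = ((10−4)/6)² = 1.000
te_D = (4 + 4·9 + 20)/6 = 60/6 = 10; σ²_D = ((20−4)/6)² = 7.111
te_E = (1 + 4·3 + 11)/6 = 24/6 = 4; σ²_E = ((11−1)/6)² = 2.778
te_F = (1 + 4·2 + 15)/6 = 24/6 = 4; σ²_F = ((15−1)/6)² = 5.444

Forward pass:
ES_A = 0; EF_A = 9
ES_B = 9; EF_B = 9+13 = 22
ES_C = 9; EF_C = 9+7 = 16
ES_D = 9; EF_D = 9+10 = 19
ES_E = 9; EF_E = 9+4 = 13
ES_F = max(EF_B=22, EF_C=16, EF_D=19, EF_E=13) = 22; EF_F = 22+4 = 26
Expected project duration μ = 26 days. Critical path: A → B → F.

Variance along critical path = 0.444 + 0.444 + 5.444 = 6.333; σ = √6.333 = 2.517 days.
Z = (30 − 26) / 2.517 = 1.589
P(T ≤ 30) = Φ(1.589) ≈ 0.944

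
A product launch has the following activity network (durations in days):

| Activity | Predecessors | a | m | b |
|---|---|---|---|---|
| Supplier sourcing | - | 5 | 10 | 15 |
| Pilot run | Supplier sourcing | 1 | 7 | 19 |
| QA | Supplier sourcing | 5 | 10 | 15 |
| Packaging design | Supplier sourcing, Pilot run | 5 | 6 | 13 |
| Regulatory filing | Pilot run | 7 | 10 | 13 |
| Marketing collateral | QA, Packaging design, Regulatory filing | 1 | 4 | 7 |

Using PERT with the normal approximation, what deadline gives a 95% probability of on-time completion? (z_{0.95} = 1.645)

38.1 days

te_Supplier sourcing = (5 + 4·10 + 15)/6 = 60/6 = 10; σ²_Supplier sourcing = ((15−5)/6)² = 2.778
te_Pilot run = (1 + 4·7 + 19)/6 = 48/6 = 8; σ²_Pilot run = ((19−1)/6)² = 9.000
te_QA = (5 + 4·10 + 15)/6 = 60/6 = 10; σ²_QA = ((15−5)/6)² = 2.778
te_Packaging design = (5 + 4·6 + 13)/6 = 42/6 = 7; σ²_Packaging design = ((13−5)/6)² = 1.778
te_Regulatory filing = (7 + 4·10 + 13)/6 = 60/6 = 10; σ²_Regulatory filing = ((13−7)/6)² = 1.000
te_Marketing collateral = (1 + 4·4 + 7)/6 = 24/6 = 4; σ²_Marketing collateral = ((7−1)/6)² = 1.000

Forward pass:
ES_Supplier sourcing = 0; EF_Supplier sourcing = 10
ES_Pilot run = 10; EF_Pilot run = 10+8 = 18
ES_QA = 10; EF_QA = 10+10 = 20
ES_Packaging design = max(EF_Supplier sourcing=10, EF_Pilot run=18) = 18; EF_Packaging design = 18+7 = 25
ES_Regulatory filing = 18; EF_Regulatory filing = 18+10 = 28
ES_Marketing collateral = max(EF_QA=20, EF_Packaging design=25, EF_Regulatory filing=28) = 28; EF_Marketing collateral = 28+4 = 32
Expected project duration μ = 32 days. Critical path: Supplier sourcing → Pilot run → Regulatory filing → Marketing collateral.

Variance along critical path = 2.778 + 9.000 + 1.000 + 1.000 = 13.778; σ = 3.712 days.
D = μ + z·σ = 32 + 1.645·3.712 = 38.1 days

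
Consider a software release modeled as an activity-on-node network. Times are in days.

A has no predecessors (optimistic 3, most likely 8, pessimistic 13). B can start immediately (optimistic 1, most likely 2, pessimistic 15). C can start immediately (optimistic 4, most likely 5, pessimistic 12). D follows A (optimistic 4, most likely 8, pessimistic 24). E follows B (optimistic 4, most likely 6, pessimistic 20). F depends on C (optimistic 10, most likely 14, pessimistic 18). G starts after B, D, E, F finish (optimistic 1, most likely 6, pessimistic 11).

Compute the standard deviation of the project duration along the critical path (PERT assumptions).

te_A = (3 + 4·8 + 13)/6 = 48/6 = 8; σ²_A = ((13−3)/6)² = 2.778
te_B = (1 + 4·2 + 15)/6 = 24/6 = 4; σ²_B = ((15−1)/6)² = 5.444
te_C = (4 + 4·5 + 12)/6 = 36/6 = 6; σ²_C = ((12−4)/6)² = 1.778
te_D = (4 + 4·8 + 24)/6 = 60/6 = 10; σ²_D = ((24−4)/6)² = 11.111
te_E = (4 + 4·6 + 20)/6 = 48/6 = 8; σ²_E = ((20−4)/6)² = 7.111
te_F = (10 + 4·14 + 18)/6 = 84/6 = 14; σ²_F = ((18−10)/6)² = 1.778
te_G = (1 + 4·6 + 11)/6 = 36/6 = 6; σ²_G = ((11−1)/6)² = 2.778

Forward pass:
ES_A = 0; EF_A = 8
ES_B = 0; EF_B = 4
ES_C = 0; EF_C = 6
ES_D = 8; EF_D = 8+10 = 18
ES_E = 4; EF_E = 4+8 = 12
ES_F = 6; EF_F = 6+14 = 20
ES_G = max(EF_B=4, EF_D=18, EF_E=12, EF_F=20) = 20; EF_G = 20+6 = 26
Expected project duration μ = 26 days. Critical path: C → F → G.

Variance along critical path = 1.778 + 1.778 + 2.778 = 6.333
σ = √6.333 = 2.517 days

2.52 days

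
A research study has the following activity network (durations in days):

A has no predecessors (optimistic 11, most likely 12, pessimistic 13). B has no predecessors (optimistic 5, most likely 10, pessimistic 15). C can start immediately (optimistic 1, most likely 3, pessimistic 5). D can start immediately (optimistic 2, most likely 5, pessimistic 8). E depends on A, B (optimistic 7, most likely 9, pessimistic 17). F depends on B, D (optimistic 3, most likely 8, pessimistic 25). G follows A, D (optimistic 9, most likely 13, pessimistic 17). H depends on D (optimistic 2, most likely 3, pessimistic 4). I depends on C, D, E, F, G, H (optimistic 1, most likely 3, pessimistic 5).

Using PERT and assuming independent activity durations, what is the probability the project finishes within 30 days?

0.905

te_A = (11 + 4·12 + 13)/6 = 72/6 = 12; σ²_A = ((13−11)/6)² = 0.111
te_B = (5 + 4·10 + 15)/6 = 60/6 = 10; σ²_B = ((15−5)/6)² = 2.778
te_C = (1 + 4·3 + 5)/6 = 18/6 = 3; σ²_C = ((5−1)/6)² = 0.444
te_D = (2 + 4·5 + 8)/6 = 30/6 = 5; σ²_D = ((8−2)/6)² = 1.000
te_E = (7 + 4·9 + 17)/6 = 60/6 = 10; σ²_E = ((17−7)/6)² = 2.778
te_F = (3 + 4·8 + 25)/6 = 60/6 = 10; σ²_F = ((25−3)/6)² = 13.444
te_G = (9 + 4·13 + 17)/6 = 78/6 = 13; σ²_G = ((17−9)/6)² = 1.778
te_H = (2 + 4·3 + 4)/6 = 18/6 = 3; σ²_H = ((4−2)/6)² = 0.111
te_I = (1 + 4·3 + 5)/6 = 18/6 = 3; σ²_I = ((5−1)/6)² = 0.444

Forward pass:
ES_A = 0; EF_A = 12
ES_B = 0; EF_B = 10
ES_C = 0; EF_C = 3
ES_D = 0; EF_D = 5
ES_E = max(EF_A=12, EF_B=10) = 12; EF_E = 12+10 = 22
ES_F = max(EF_B=10, EF_D=5) = 10; EF_F = 10+10 = 20
ES_G = max(EF_A=12, EF_D=5) = 12; EF_G = 12+13 = 25
ES_H = 5; EF_H = 5+3 = 8
ES_I = max(EF_C=3, EF_D=5, EF_E=22, EF_F=20, EF_G=25, EF_H=8) = 25; EF_I = 25+3 = 28
Expected project duration μ = 28 days. Critical path: A → G → I.

Variance along critical path = 0.111 + 1.778 + 0.444 = 2.333; σ = √2.333 = 1.528 days.
Z = (30 − 28) / 1.528 = 1.309
P(T ≤ 30) = Φ(1.309) ≈ 0.905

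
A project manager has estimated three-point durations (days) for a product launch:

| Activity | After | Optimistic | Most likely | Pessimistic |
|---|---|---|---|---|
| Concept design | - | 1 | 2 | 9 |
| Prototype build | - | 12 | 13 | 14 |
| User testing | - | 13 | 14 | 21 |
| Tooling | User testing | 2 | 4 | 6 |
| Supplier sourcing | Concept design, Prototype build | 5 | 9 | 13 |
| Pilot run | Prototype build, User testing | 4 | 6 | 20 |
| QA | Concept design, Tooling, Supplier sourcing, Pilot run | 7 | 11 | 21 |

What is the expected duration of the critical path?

35 days

te_Concept design = (1 + 4·2 + 9)/6 = 18/6 = 3
te_Prototype build = (12 + 4·13 + 14)/6 = 78/6 = 13
te_User testing = (13 + 4·14 + 21)/6 = 90/6 = 15
te_Tooling = (2 + 4·4 + 6)/6 = 24/6 = 4
te_Supplier sourcing = (5 + 4·9 + 13)/6 = 54/6 = 9
te_Pilot run = (4 + 4·6 + 20)/6 = 48/6 = 8
te_QA = (7 + 4·11 + 21)/6 = 72/6 = 12

Forward pass:
ES_Concept design = 0; EF_Concept design = 3
ES_Prototype build = 0; EF_Prototype build = 13
ES_User testing = 0; EF_User testing = 15
ES_Tooling = 15; EF_Tooling = 15+4 = 19
ES_Supplier sourcing = max(EF_Concept design=3, EF_Prototype build=13) = 13; EF_Supplier sourcing = 13+9 = 22
ES_Pilot run = max(EF_Prototype build=13, EF_User testing=15) = 15; EF_Pilot run = 15+8 = 23
ES_QA = max(EF_Concept design=3, EF_Tooling=19, EF_Supplier sourcing=22, EF_Pilot run=23) = 23; EF_QA = 23+12 = 35
Expected project duration μ = 35 days. Critical path: User testing → Pilot run → QA.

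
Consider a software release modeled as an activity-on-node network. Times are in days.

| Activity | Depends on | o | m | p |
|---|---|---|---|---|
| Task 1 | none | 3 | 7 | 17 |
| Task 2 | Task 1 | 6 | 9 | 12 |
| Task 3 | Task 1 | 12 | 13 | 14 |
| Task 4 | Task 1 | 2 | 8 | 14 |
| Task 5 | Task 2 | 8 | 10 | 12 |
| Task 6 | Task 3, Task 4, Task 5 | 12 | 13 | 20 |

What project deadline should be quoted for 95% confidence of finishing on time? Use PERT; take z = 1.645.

te_Task 1 = (3 + 4·7 + 17)/6 = 48/6 = 8; σ²_Task 1 = ((17−3)/6)² = 5.444
te_Task 2 = (6 + 4·9 + 12)/6 = 54/6 = 9; σ²_Task 2 = ((12−6)/6)² = 1.000
te_Task 3 = (12 + 4·13 + 14)/6 = 78/6 = 13; σ²_Task 3 = ((14−12)/6)² = 0.111
te_Task 4 = (2 + 4·8 + 14)/6 = 48/6 = 8; σ²_Task 4 = ((14−2)/6)² = 4.000
te_Task 5 = (8 + 4·10 + 12)/6 = 60/6 = 10; σ²_Task 5 = ((12−8)/6)² = 0.444
te_Task 6 = (12 + 4·13 + 20)/6 = 84/6 = 14; σ²_Task 6 = ((20−12)/6)² = 1.778

Forward pass:
ES_Task 1 = 0; EF_Task 1 = 8
ES_Task 2 = 8; EF_Task 2 = 8+9 = 17
ES_Task 3 = 8; EF_Task 3 = 8+13 = 21
ES_Task 4 = 8; EF_Task 4 = 8+8 = 16
ES_Task 5 = 17; EF_Task 5 = 17+10 = 27
ES_Task 6 = max(EF_Task 3=21, EF_Task 4=16, EF_Task 5=27) = 27; EF_Task 6 = 27+14 = 41
Expected project duration μ = 41 days. Critical path: Task 1 → Task 2 → Task 5 → Task 6.

Variance along critical path = 5.444 + 1.000 + 0.444 + 1.778 = 8.667; σ = 2.944 days.
D = μ + z·σ = 41 + 1.645·2.944 = 45.8 days

45.8 days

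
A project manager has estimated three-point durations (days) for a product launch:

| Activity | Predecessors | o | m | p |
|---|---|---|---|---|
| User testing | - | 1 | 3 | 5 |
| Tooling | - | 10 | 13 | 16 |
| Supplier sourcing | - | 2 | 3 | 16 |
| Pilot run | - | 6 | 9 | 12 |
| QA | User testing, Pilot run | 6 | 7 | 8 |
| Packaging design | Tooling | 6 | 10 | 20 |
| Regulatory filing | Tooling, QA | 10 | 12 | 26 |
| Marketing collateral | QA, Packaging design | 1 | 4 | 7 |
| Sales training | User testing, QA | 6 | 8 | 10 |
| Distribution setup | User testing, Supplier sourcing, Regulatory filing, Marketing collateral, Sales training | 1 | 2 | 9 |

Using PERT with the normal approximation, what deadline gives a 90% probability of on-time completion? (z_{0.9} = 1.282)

te_User testing = (1 + 4·3 + 5)/6 = 18/6 = 3; σ²_User testing = ((5−1)/6)² = 0.444
te_Tooling = (10 + 4·13 + 16)/6 = 78/6 = 13; σ²_Tooling = ((16−10)/6)² = 1.000
te_Supplier sourcing = (2 + 4·3 + 16)/6 = 30/6 = 5; σ²_Supplier sourcing = ((16−2)/6)² = 5.444
te_Pilot run = (6 + 4·9 + 12)/6 = 54/6 = 9; σ²_Pilot run = ((12−6)/6)² = 1.000
te_QA = (6 + 4·7 + 8)/6 = 42/6 = 7; σ²_QA = ((8−6)/6)² = 0.111
te_Packaging design = (6 + 4·10 + 20)/6 = 66/6 = 11; σ²_Packaging design = ((20−6)/6)² = 5.444
te_Regulatory filing = (10 + 4·12 + 26)/6 = 84/6 = 14; σ²_Regulatory filing = ((26−10)/6)² = 7.111
te_Marketing collateral = (1 + 4·4 + 7)/6 = 24/6 = 4; σ²_Marketing collateral = ((7−1)/6)² = 1.000
te_Sales training = (6 + 4·8 + 10)/6 = 48/6 = 8; σ²_Sales training = ((10−6)/6)² = 0.444
te_Distribution setup = (1 + 4·2 + 9)/6 = 18/6 = 3; σ²_Distribution setup = ((9−1)/6)² = 1.778

Forward pass:
ES_User testing = 0; EF_User testing = 3
ES_Tooling = 0; EF_Tooling = 13
ES_Supplier sourcing = 0; EF_Supplier sourcing = 5
ES_Pilot run = 0; EF_Pilot run = 9
ES_QA = max(EF_User testing=3, EF_Pilot run=9) = 9; EF_QA = 9+7 = 16
ES_Packaging design = 13; EF_Packaging design = 13+11 = 24
ES_Regulatory filing = max(EF_Tooling=13, EF_QA=16) = 16; EF_Regulatory filing = 16+14 = 30
ES_Marketing collateral = max(EF_QA=16, EF_Packaging design=24) = 24; EF_Marketing collateral = 24+4 = 28
ES_Sales training = max(EF_User testing=3, EF_QA=16) = 16; EF_Sales training = 16+8 = 24
ES_Distribution setup = max(EF_User testing=3, EF_Supplier sourcing=5, EF_Regulatory filing=30, EF_Marketing collateral=28, EF_Sales training=24) = 30; EF_Distribution setup = 30+3 = 33
Expected project duration μ = 33 days. Critical path: Pilot run → QA → Regulatory filing → Distribution setup.

Variance along critical path = 1.000 + 0.111 + 7.111 + 1.778 = 10.000; σ = 3.162 days.
D = μ + z·σ = 33 + 1.282·3.162 = 37.1 days

37.1 days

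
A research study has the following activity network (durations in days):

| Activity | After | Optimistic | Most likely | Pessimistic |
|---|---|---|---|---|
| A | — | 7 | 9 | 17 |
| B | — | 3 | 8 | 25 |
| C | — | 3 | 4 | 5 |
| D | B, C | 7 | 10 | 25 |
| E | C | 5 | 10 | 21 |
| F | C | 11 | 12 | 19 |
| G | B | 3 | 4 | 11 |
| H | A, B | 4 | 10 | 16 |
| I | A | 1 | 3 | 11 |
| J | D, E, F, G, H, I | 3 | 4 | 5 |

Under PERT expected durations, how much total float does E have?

te_A = (7 + 4·9 + 17)/6 = 60/6 = 10
te_B = (3 + 4·8 + 25)/6 = 60/6 = 10
te_C = (3 + 4·4 + 5)/6 = 24/6 = 4
te_D = (7 + 4·10 + 25)/6 = 72/6 = 12
te_E = (5 + 4·10 + 21)/6 = 66/6 = 11
te_F = (11 + 4·12 + 19)/6 = 78/6 = 13
te_G = (3 + 4·4 + 11)/6 = 30/6 = 5
te_H = (4 + 4·10 + 16)/6 = 60/6 = 10
te_I = (1 + 4·3 + 11)/6 = 24/6 = 4
te_J = (3 + 4·4 + 5)/6 = 24/6 = 4

Forward pass:
ES_A = 0; EF_A = 10
ES_B = 0; EF_B = 10
ES_C = 0; EF_C = 4
ES_D = max(EF_B=10, EF_C=4) = 10; EF_D = 10+12 = 22
ES_E = 4; EF_E = 4+11 = 15
ES_F = 4; EF_F = 4+13 = 17
ES_G = 10; EF_G = 10+5 = 15
ES_H = max(EF_A=10, EF_B=10) = 10; EF_H = 10+10 = 20
ES_I = 10; EF_I = 10+4 = 14
ES_J = max(EF_D=22, EF_E=15, EF_F=17, EF_G=15, EF_H=20, EF_I=14) = 22; EF_J = 22+4 = 26
Expected project duration μ = 26 days. Critical path: B → D → J.

Backward pass:
LF_J = 26; LS_J = 26−4 = 22
LF_I = LS_J = 22; LS_I = 22−4 = 18
LF_H = LS_J = 22; LS_H = 22−10 = 12
LF_G = LS_J = 22; LS_G = 22−5 = 17
LF_F = LS_J = 22; LS_F = 22−13 = 9
LF_E = LS_J = 22; LS_E = 22−11 = 11
LF_D = LS_J = 22; LS_D = 22−12 = 10
LF_C = min(LS_D=10, LS_E=11, LS_F=9) = 9; LS_C = 9−4 = 5
LF_B = min(LS_D=10, LS_G=17, LS_H=12) = 10; LS_B = 10−10 = 0
LF_A = min(LS_H=12, LS_I=18) = 12; LS_A = 12−10 = 2
Slack_E = LS_E − ES_E = 11 − 4 = 7

7 days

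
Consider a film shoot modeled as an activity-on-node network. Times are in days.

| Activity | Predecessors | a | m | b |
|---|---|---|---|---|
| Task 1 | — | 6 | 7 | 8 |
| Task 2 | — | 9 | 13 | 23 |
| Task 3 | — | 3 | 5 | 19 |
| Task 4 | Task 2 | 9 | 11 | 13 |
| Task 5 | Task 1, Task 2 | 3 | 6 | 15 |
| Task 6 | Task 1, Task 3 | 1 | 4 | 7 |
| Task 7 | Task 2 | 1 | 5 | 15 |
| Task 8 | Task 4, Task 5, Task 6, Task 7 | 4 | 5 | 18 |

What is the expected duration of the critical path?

32 days

te_Task 1 = (6 + 4·7 + 8)/6 = 42/6 = 7
te_Task 2 = (9 + 4·13 + 23)/6 = 84/6 = 14
te_Task 3 = (3 + 4·5 + 19)/6 = 42/6 = 7
te_Task 4 = (9 + 4·11 + 13)/6 = 66/6 = 11
te_Task 5 = (3 + 4·6 + 15)/6 = 42/6 = 7
te_Task 6 = (1 + 4·4 + 7)/6 = 24/6 = 4
te_Task 7 = (1 + 4·5 + 15)/6 = 36/6 = 6
te_Task 8 = (4 + 4·5 + 18)/6 = 42/6 = 7

Forward pass:
ES_Task 1 = 0; EF_Task 1 = 7
ES_Task 2 = 0; EF_Task 2 = 14
ES_Task 3 = 0; EF_Task 3 = 7
ES_Task 4 = 14; EF_Task 4 = 14+11 = 25
ES_Task 5 = max(EF_Task 1=7, EF_Task 2=14) = 14; EF_Task 5 = 14+7 = 21
ES_Task 6 = max(EF_Task 1=7, EF_Task 3=7) = 7; EF_Task 6 = 7+4 = 11
ES_Task 7 = 14; EF_Task 7 = 14+6 = 20
ES_Task 8 = max(EF_Task 4=25, EF_Task 5=21, EF_Task 6=11, EF_Task 7=20) = 25; EF_Task 8 = 25+7 = 32
Expected project duration μ = 32 days. Critical path: Task 2 → Task 4 → Task 8.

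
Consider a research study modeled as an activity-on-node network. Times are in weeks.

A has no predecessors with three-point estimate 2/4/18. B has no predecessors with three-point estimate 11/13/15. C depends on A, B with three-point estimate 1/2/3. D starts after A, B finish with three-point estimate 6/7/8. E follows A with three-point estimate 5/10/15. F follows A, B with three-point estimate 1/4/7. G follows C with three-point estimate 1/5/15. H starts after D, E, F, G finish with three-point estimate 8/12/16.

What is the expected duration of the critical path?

33 weeks

te_A = (2 + 4·4 + 18)/6 = 36/6 = 6
te_B = (11 + 4·13 + 15)/6 = 78/6 = 13
te_C = (1 + 4·2 + 3)/6 = 12/6 = 2
te_D = (6 + 4·7 + 8)/6 = 42/6 = 7
te_E = (5 + 4·10 + 15)/6 = 60/6 = 10
te_F = (1 + 4·4 + 7)/6 = 24/6 = 4
te_G = (1 + 4·5 + 15)/6 = 36/6 = 6
te_H = (8 + 4·12 + 16)/6 = 72/6 = 12

Forward pass:
ES_A = 0; EF_A = 6
ES_B = 0; EF_B = 13
ES_C = max(EF_A=6, EF_B=13) = 13; EF_C = 13+2 = 15
ES_D = max(EF_A=6, EF_B=13) = 13; EF_D = 13+7 = 20
ES_E = 6; EF_E = 6+10 = 16
ES_F = max(EF_A=6, EF_B=13) = 13; EF_F = 13+4 = 17
ES_G = 15; EF_G = 15+6 = 21
ES_H = max(EF_D=20, EF_E=16, EF_F=17, EF_G=21) = 21; EF_H = 21+12 = 33
Expected project duration μ = 33 weeks. Critical path: B → C → G → H.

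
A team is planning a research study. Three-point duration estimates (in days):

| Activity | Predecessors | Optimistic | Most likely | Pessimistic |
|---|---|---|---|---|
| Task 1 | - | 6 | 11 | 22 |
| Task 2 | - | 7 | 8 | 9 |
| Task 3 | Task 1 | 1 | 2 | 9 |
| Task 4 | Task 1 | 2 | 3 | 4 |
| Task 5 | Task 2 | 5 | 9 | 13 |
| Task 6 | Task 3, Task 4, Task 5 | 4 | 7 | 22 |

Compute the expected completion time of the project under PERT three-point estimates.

26 days

te_Task 1 = (6 + 4·11 + 22)/6 = 72/6 = 12
te_Task 2 = (7 + 4·8 + 9)/6 = 48/6 = 8
te_Task 3 = (1 + 4·2 + 9)/6 = 18/6 = 3
te_Task 4 = (2 + 4·3 + 4)/6 = 18/6 = 3
te_Task 5 = (5 + 4·9 + 13)/6 = 54/6 = 9
te_Task 6 = (4 + 4·7 + 22)/6 = 54/6 = 9

Forward pass:
ES_Task 1 = 0; EF_Task 1 = 12
ES_Task 2 = 0; EF_Task 2 = 8
ES_Task 3 = 12; EF_Task 3 = 12+3 = 15
ES_Task 4 = 12; EF_Task 4 = 12+3 = 15
ES_Task 5 = 8; EF_Task 5 = 8+9 = 17
ES_Task 6 = max(EF_Task 3=15, EF_Task 4=15, EF_Task 5=17) = 17; EF_Task 6 = 17+9 = 26
Expected project duration μ = 26 days. Critical path: Task 2 → Task 5 → Task 6.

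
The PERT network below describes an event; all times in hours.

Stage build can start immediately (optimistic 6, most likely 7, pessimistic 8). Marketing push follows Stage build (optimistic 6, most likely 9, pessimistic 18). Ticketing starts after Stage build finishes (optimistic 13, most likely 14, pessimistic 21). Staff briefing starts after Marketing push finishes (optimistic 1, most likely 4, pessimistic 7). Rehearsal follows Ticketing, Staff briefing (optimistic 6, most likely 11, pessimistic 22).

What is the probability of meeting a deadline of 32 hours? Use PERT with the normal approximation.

te_Stage build = (6 + 4·7 + 8)/6 = 42/6 = 7; σ²_Stage build = ((8−6)/6)² = 0.111
te_Marketing push = (6 + 4·9 + 18)/6 = 60/6 = 10; σ²_Marketing push = ((18−6)/6)² = 4.000
te_Ticketing = (13 + 4·14 + 21)/6 = 90/6 = 15; σ²_Ticketing = ((21−13)/6)² = 1.778
te_Staff briefing = (1 + 4·4 + 7)/6 = 24/6 = 4; σ²_Staff briefing = ((7−1)/6)² = 1.000
te_Rehearsal = (6 + 4·11 + 22)/6 = 72/6 = 12; σ²_Rehearsal = ((22−6)/6)² = 7.111

Forward pass:
ES_Stage build = 0; EF_Stage build = 7
ES_Marketing push = 7; EF_Marketing push = 7+10 = 17
ES_Ticketing = 7; EF_Ticketing = 7+15 = 22
ES_Staff briefing = 17; EF_Staff briefing = 17+4 = 21
ES_Rehearsal = max(EF_Ticketing=22, EF_Staff briefing=21) = 22; EF_Rehearsal = 22+12 = 34
Expected project duration μ = 34 hours. Critical path: Stage build → Ticketing → Rehearsal.

Variance along critical path = 0.111 + 1.778 + 7.111 = 9.000; σ = √9.000 = 3.000 hours.
Z = (32 − 34) / 3.000 = -0.667
P(T ≤ 32) = Φ(-0.667) ≈ 0.252

0.252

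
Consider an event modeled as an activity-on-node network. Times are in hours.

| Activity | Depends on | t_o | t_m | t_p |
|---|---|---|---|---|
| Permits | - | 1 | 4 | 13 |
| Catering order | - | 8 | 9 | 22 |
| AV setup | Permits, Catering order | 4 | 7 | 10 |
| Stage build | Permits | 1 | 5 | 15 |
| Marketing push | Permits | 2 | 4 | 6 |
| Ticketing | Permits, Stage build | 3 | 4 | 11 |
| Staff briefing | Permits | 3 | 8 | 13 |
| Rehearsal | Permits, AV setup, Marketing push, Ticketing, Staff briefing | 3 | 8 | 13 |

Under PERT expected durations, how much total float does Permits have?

te_Permits = (1 + 4·4 + 13)/6 = 30/6 = 5
te_Catering order = (8 + 4·9 + 22)/6 = 66/6 = 11
te_AV setup = (4 + 4·7 + 10)/6 = 42/6 = 7
te_Stage build = (1 + 4·5 + 15)/6 = 36/6 = 6
te_Marketing push = (2 + 4·4 + 6)/6 = 24/6 = 4
te_Ticketing = (3 + 4·4 + 11)/6 = 30/6 = 5
te_Staff briefing = (3 + 4·8 + 13)/6 = 48/6 = 8
te_Rehearsal = (3 + 4·8 + 13)/6 = 48/6 = 8

Forward pass:
ES_Permits = 0; EF_Permits = 5
ES_Catering order = 0; EF_Catering order = 11
ES_AV setup = max(EF_Permits=5, EF_Catering order=11) = 11; EF_AV setup = 11+7 = 18
ES_Stage build = 5; EF_Stage build = 5+6 = 11
ES_Marketing push = 5; EF_Marketing push = 5+4 = 9
ES_Ticketing = max(EF_Permits=5, EF_Stage build=11) = 11; EF_Ticketing = 11+5 = 16
ES_Staff briefing = 5; EF_Staff briefing = 5+8 = 13
ES_Rehearsal = max(EF_Permits=5, EF_AV setup=18, EF_Marketing push=9, EF_Ticketing=16, EF_Staff briefing=13) = 18; EF_Rehearsal = 18+8 = 26
Expected project duration μ = 26 hours. Critical path: Catering order → AV setup → Rehearsal.

Backward pass:
LF_Rehearsal = 26; LS_Rehearsal = 26−8 = 18
LF_Staff briefing = LS_Rehearsal = 18; LS_Staff briefing = 18−8 = 10
LF_Ticketing = LS_Rehearsal = 18; LS_Ticketing = 18−5 = 13
LF_Marketing push = LS_Rehearsal = 18; LS_Marketing push = 18−4 = 14
LF_Stage build = LS_Ticketing = 13; LS_Stage build = 13−6 = 7
LF_AV setup = LS_Rehearsal = 18; LS_AV setup = 18−7 = 11
LF_Catering order = LS_AV setup = 11; LS_Catering order = 11−11 = 0
LF_Permits = min(LS_AV setup=11, LS_Stage build=7, LS_Marketing push=14, LS_Ticketing=13, LS_Staff briefing=10, LS_Rehearsal=18) = 7; LS_Permits = 7−5 = 2
Slack_Permits = LS_Permits − ES_Permits = 2 − 0 = 2

2 hours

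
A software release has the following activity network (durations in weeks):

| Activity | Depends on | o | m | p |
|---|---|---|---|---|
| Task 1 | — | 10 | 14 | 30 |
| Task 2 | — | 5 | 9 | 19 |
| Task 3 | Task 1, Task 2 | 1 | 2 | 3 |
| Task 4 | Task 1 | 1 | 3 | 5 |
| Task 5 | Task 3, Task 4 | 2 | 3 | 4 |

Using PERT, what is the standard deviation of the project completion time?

te_Task 1 = (10 + 4·14 + 30)/6 = 96/6 = 16; σ²_Task 1 = ((30−10)/6)² = 11.111
te_Task 2 = (5 + 4·9 + 19)/6 = 60/6 = 10; σ²_Task 2 = ((19−5)/6)² = 5.444
te_Task 3 = (1 + 4·2 + 3)/6 = 12/6 = 2; σ²_Task 3 = ((3−1)/6)² = 0.111
te_Task 4 = (1 + 4·3 + 5)/6 = 18/6 = 3; σ²_Task 4 = ((5−1)/6)² = 0.444
te_Task 5 = (2 + 4·3 + 4)/6 = 18/6 = 3; σ²_Task 5 = ((4−2)/6)² = 0.111

Forward pass:
ES_Task 1 = 0; EF_Task 1 = 16
ES_Task 2 = 0; EF_Task 2 = 10
ES_Task 3 = max(EF_Task 1=16, EF_Task 2=10) = 16; EF_Task 3 = 16+2 = 18
ES_Task 4 = 16; EF_Task 4 = 16+3 = 19
ES_Task 5 = max(EF_Task 3=18, EF_Task 4=19) = 19; EF_Task 5 = 19+3 = 22
Expected project duration μ = 22 weeks. Critical path: Task 1 → Task 4 → Task 5.

Variance along critical path = 11.111 + 0.444 + 0.111 = 11.667
σ = √11.667 = 3.416 weeks

3.42 weeks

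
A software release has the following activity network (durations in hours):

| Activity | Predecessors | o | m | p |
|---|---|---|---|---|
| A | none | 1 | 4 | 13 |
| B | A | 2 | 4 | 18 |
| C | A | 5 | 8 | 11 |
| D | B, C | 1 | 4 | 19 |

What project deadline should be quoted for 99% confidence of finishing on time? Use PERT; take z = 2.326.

27.7 hours

te_A = (1 + 4·4 + 13)/6 = 30/6 = 5; σ²_A = ((13−1)/6)² = 4.000
te_B = (2 + 4·4 + 18)/6 = 36/6 = 6; σ²_B = ((18−2)/6)² = 7.111
te_C = (5 + 4·8 + 11)/6 = 48/6 = 8; σ²_C = ((11−5)/6)² = 1.000
te_D = (1 + 4·4 + 19)/6 = 36/6 = 6; σ²_D = ((19−1)/6)² = 9.000

Forward pass:
ES_A = 0; EF_A = 5
ES_B = 5; EF_B = 5+6 = 11
ES_C = 5; EF_C = 5+8 = 13
ES_D = max(EF_B=11, EF_C=13) = 13; EF_D = 13+6 = 19
Expected project duration μ = 19 hours. Critical path: A → C → D.

Variance along critical path = 4.000 + 1.000 + 9.000 = 14.000; σ = 3.742 hours.
D = μ + z·σ = 19 + 2.326·3.742 = 27.7 hours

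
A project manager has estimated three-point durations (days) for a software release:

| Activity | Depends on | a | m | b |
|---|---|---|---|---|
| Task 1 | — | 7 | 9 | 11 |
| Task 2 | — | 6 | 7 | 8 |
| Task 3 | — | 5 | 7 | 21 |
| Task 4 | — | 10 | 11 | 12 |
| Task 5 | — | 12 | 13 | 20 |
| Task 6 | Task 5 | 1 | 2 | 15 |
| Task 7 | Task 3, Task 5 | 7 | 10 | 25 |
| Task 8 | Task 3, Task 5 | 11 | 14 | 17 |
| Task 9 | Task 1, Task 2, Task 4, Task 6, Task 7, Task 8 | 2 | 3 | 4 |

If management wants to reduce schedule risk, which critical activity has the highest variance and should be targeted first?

Task 5

te_Task 1 = (7 + 4·9 + 11)/6 = 54/6 = 9; σ²_Task 1 = ((11−7)/6)² = 0.444
te_Task 2 = (6 + 4·7 + 8)/6 = 42/6 = 7; σ²_Task 2 = ((8−6)/6)² = 0.111
te_Task 3 = (5 + 4·7 + 21)/6 = 54/6 = 9; σ²_Task 3 = ((21−5)/6)² = 7.111
te_Task 4 = (10 + 4·11 + 12)/6 = 66/6 = 11; σ²_Task 4 = ((12−10)/6)² = 0.111
te_Task 5 = (12 + 4·13 + 20)/6 = 84/6 = 14; σ²_Task 5 = ((20−12)/6)² = 1.778
te_Task 6 = (1 + 4·2 + 15)/6 = 24/6 = 4; σ²_Task 6 = ((15−1)/6)² = 5.444
te_Task 7 = (7 + 4·10 + 25)/6 = 72/6 = 12; σ²_Task 7 = ((25−7)/6)² = 9.000
te_Task 8 = (11 + 4·14 + 17)/6 = 84/6 = 14; σ²_Task 8 = ((17−11)/6)² = 1.000
te_Task 9 = (2 + 4·3 + 4)/6 = 18/6 = 3; σ²_Task 9 = ((4−2)/6)² = 0.111

Forward pass:
ES_Task 1 = 0; EF_Task 1 = 9
ES_Task 2 = 0; EF_Task 2 = 7
ES_Task 3 = 0; EF_Task 3 = 9
ES_Task 4 = 0; EF_Task 4 = 11
ES_Task 5 = 0; EF_Task 5 = 14
ES_Task 6 = 14; EF_Task 6 = 14+4 = 18
ES_Task 7 = max(EF_Task 3=9, EF_Task 5=14) = 14; EF_Task 7 = 14+12 = 26
ES_Task 8 = max(EF_Task 3=9, EF_Task 5=14) = 14; EF_Task 8 = 14+14 = 28
ES_Task 9 = max(EF_Task 1=9, EF_Task 2=7, EF_Task 4=11, EF_Task 6=18, EF_Task 7=26, EF_Task 8=28) = 28; EF_Task 9 = 28+3 = 31
Expected project duration μ = 31 days. Critical path: Task 5 → Task 8 → Task 9.

Variances on critical path: σ²_Task 5=1.778, σ²_Task 8=1.000, σ²_Task 9=0.111.
Largest is σ²_Task 5 = 1.778.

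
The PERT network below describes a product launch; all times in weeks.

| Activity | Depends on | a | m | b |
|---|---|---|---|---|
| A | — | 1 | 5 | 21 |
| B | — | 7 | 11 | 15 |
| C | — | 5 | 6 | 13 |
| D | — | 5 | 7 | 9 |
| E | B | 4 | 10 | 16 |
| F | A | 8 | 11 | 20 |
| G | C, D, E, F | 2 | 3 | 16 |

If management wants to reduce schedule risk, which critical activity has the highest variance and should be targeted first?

te_A = (1 + 4·5 + 21)/6 = 42/6 = 7; σ²_A = ((21−1)/6)² = 11.111
te_B = (7 + 4·11 + 15)/6 = 66/6 = 11; σ²_B = ((15−7)/6)² = 1.778
te_C = (5 + 4·6 + 13)/6 = 42/6 = 7; σ²_C = ((13−5)/6)² = 1.778
te_D = (5 + 4·7 + 9)/6 = 42/6 = 7; σ²_D = ((9−5)/6)² = 0.444
te_E = (4 + 4·10 + 16)/6 = 60/6 = 10; σ²_E = ((16−4)/6)² = 4.000
te_F = (8 + 4·11 + 20)/6 = 72/6 = 12; σ²_F = ((20−8)/6)² = 4.000
te_G = (2 + 4·3 + 16)/6 = 30/6 = 5; σ²_G = ((16−2)/6)² = 5.444

Forward pass:
ES_A = 0; EF_A = 7
ES_B = 0; EF_B = 11
ES_C = 0; EF_C = 7
ES_D = 0; EF_D = 7
ES_E = 11; EF_E = 11+10 = 21
ES_F = 7; EF_F = 7+12 = 19
ES_G = max(EF_C=7, EF_D=7, EF_E=21, EF_F=19) = 21; EF_G = 21+5 = 26
Expected project duration μ = 26 weeks. Critical path: B → E → G.

Variances on critical path: σ²_B=1.778, σ²_E=4.000, σ²_G=5.444.
Largest is σ²_G = 5.444.

G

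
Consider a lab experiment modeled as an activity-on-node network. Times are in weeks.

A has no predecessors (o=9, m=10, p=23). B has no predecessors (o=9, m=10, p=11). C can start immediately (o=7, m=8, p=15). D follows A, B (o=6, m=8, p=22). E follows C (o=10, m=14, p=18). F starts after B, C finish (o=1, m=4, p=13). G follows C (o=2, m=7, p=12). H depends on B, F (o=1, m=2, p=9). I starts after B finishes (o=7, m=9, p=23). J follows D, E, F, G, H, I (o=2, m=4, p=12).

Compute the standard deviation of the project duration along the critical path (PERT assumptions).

te_A = (9 + 4·10 + 23)/6 = 72/6 = 12; σ²_A = ((23−9)/6)² = 5.444
te_B = (9 + 4·10 + 11)/6 = 60/6 = 10; σ²_B = ((11−9)/6)² = 0.111
te_C = (7 + 4·8 + 15)/6 = 54/6 = 9; σ²_C = ((15−7)/6)² = 1.778
te_D = (6 + 4·8 + 22)/6 = 60/6 = 10; σ²_D = ((22−6)/6)² = 7.111
te_E = (10 + 4·14 + 18)/6 = 84/6 = 14; σ²_E = ((18−10)/6)² = 1.778
te_F = (1 + 4·4 + 13)/6 = 30/6 = 5; σ²_F = ((13−1)/6)² = 4.000
te_G = (2 + 4·7 + 12)/6 = 42/6 = 7; σ²_G = ((12−2)/6)² = 2.778
te_H = (1 + 4·2 + 9)/6 = 18/6 = 3; σ²_H = ((9−1)/6)² = 1.778
te_I = (7 + 4·9 + 23)/6 = 66/6 = 11; σ²_I = ((23−7)/6)² = 7.111
te_J = (2 + 4·4 + 12)/6 = 30/6 = 5; σ²_J = ((12−2)/6)² = 2.778

Forward pass:
ES_A = 0; EF_A = 12
ES_B = 0; EF_B = 10
ES_C = 0; EF_C = 9
ES_D = max(EF_A=12, EF_B=10) = 12; EF_D = 12+10 = 22
ES_E = 9; EF_E = 9+14 = 23
ES_F = max(EF_B=10, EF_C=9) = 10; EF_F = 10+5 = 15
ES_G = 9; EF_G = 9+7 = 16
ES_H = max(EF_B=10, EF_F=15) = 15; EF_H = 15+3 = 18
ES_I = 10; EF_I = 10+11 = 21
ES_J = max(EF_D=22, EF_E=23, EF_F=15, EF_G=16, EF_H=18, EF_I=21) = 23; EF_J = 23+5 = 28
Expected project duration μ = 28 weeks. Critical path: C → E → J.

Variance along critical path = 1.778 + 1.778 + 2.778 = 6.333
σ = √6.333 = 2.517 weeks

2.52 weeks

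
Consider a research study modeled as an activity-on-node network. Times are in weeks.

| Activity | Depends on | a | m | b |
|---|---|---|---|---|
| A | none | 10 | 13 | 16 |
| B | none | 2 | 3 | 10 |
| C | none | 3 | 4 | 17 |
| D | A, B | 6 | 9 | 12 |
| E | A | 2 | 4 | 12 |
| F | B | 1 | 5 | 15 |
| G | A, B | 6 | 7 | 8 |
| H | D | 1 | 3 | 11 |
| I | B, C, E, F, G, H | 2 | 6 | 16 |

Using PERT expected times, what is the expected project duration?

te_A = (10 + 4·13 + 16)/6 = 78/6 = 13
te_B = (2 + 4·3 + 10)/6 = 24/6 = 4
te_C = (3 + 4·4 + 17)/6 = 36/6 = 6
te_D = (6 + 4·9 + 12)/6 = 54/6 = 9
te_E = (2 + 4·4 + 12)/6 = 30/6 = 5
te_F = (1 + 4·5 + 15)/6 = 36/6 = 6
te_G = (6 + 4·7 + 8)/6 = 42/6 = 7
te_H = (1 + 4·3 + 11)/6 = 24/6 = 4
te_I = (2 + 4·6 + 16)/6 = 42/6 = 7

Forward pass:
ES_A = 0; EF_A = 13
ES_B = 0; EF_B = 4
ES_C = 0; EF_C = 6
ES_D = max(EF_A=13, EF_B=4) = 13; EF_D = 13+9 = 22
ES_E = 13; EF_E = 13+5 = 18
ES_F = 4; EF_F = 4+6 = 10
ES_G = max(EF_A=13, EF_B=4) = 13; EF_G = 13+7 = 20
ES_H = 22; EF_H = 22+4 = 26
ES_I = max(EF_B=4, EF_C=6, EF_E=18, EF_F=10, EF_G=20, EF_H=26) = 26; EF_I = 26+7 = 33
Expected project duration μ = 33 weeks. Critical path: A → D → H → I.

33 weeks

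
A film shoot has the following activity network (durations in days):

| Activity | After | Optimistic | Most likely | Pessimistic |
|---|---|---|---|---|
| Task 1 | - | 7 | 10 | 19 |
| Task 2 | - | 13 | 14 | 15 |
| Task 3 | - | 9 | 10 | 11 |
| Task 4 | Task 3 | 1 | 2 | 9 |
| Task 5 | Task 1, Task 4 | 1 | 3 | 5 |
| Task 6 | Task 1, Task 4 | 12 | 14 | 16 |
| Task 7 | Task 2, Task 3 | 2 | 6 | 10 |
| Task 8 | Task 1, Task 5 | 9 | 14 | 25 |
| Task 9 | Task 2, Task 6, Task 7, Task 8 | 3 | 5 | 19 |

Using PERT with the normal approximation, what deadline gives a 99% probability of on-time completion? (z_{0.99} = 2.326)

te_Task 1 = (7 + 4·10 + 19)/6 = 66/6 = 11; σ²_Task 1 = ((19−7)/6)² = 4.000
te_Task 2 = (13 + 4·14 + 15)/6 = 84/6 = 14; σ²_Task 2 = ((15−13)/6)² = 0.111
te_Task 3 = (9 + 4·10 + 11)/6 = 60/6 = 10; σ²_Task 3 = ((11−9)/6)² = 0.111
te_Task 4 = (1 + 4·2 + 9)/6 = 18/6 = 3; σ²_Task 4 = ((9−1)/6)² = 1.778
te_Task 5 = (1 + 4·3 + 5)/6 = 18/6 = 3; σ²_Task 5 = ((5−1)/6)² = 0.444
te_Task 6 = (12 + 4·14 + 16)/6 = 84/6 = 14; σ²_Task 6 = ((16−12)/6)² = 0.444
te_Task 7 = (2 + 4·6 + 10)/6 = 36/6 = 6; σ²_Task 7 = ((10−2)/6)² = 1.778
te_Task 8 = (9 + 4·14 + 25)/6 = 90/6 = 15; σ²_Task 8 = ((25−9)/6)² = 7.111
te_Task 9 = (3 + 4·5 + 19)/6 = 42/6 = 7; σ²_Task 9 = ((19−3)/6)² = 7.111

Forward pass:
ES_Task 1 = 0; EF_Task 1 = 11
ES_Task 2 = 0; EF_Task 2 = 14
ES_Task 3 = 0; EF_Task 3 = 10
ES_Task 4 = 10; EF_Task 4 = 10+3 = 13
ES_Task 5 = max(EF_Task 1=11, EF_Task 4=13) = 13; EF_Task 5 = 13+3 = 16
ES_Task 6 = max(EF_Task 1=11, EF_Task 4=13) = 13; EF_Task 6 = 13+14 = 27
ES_Task 7 = max(EF_Task 2=14, EF_Task 3=10) = 14; EF_Task 7 = 14+6 = 20
ES_Task 8 = max(EF_Task 1=11, EF_Task 5=16) = 16; EF_Task 8 = 16+15 = 31
ES_Task 9 = max(EF_Task 2=14, EF_Task 6=27, EF_Task 7=20, EF_Task 8=31) = 31; EF_Task 9 = 31+7 = 38
Expected project duration μ = 38 days. Critical path: Task 3 → Task 4 → Task 5 → Task 8 → Task 9.

Variance along critical path = 0.111 + 1.778 + 0.444 + 7.111 + 7.111 = 16.556; σ = 4.069 days.
D = μ + z·σ = 38 + 2.326·4.069 = 47.5 days

47.5 days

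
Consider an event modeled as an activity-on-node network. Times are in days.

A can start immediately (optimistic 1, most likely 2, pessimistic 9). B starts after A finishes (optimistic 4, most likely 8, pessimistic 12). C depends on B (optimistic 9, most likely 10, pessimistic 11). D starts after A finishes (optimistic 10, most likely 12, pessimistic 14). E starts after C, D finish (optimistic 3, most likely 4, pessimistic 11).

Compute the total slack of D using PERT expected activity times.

te_A = (1 + 4·2 + 9)/6 = 18/6 = 3
te_B = (4 + 4·8 + 12)/6 = 48/6 = 8
te_C = (9 + 4·10 + 11)/6 = 60/6 = 10
te_D = (10 + 4·12 + 14)/6 = 72/6 = 12
te_E = (3 + 4·4 + 11)/6 = 30/6 = 5

Forward pass:
ES_A = 0; EF_A = 3
ES_B = 3; EF_B = 3+8 = 11
ES_C = 11; EF_C = 11+10 = 21
ES_D = 3; EF_D = 3+12 = 15
ES_E = max(EF_C=21, EF_D=15) = 21; EF_E = 21+5 = 26
Expected project duration μ = 26 days. Critical path: A → B → C → E.

Backward pass:
LF_E = 26; LS_E = 26−5 = 21
LF_D = LS_E = 21; LS_D = 21−12 = 9
LF_C = LS_E = 21; LS_C = 21−10 = 11
LF_B = LS_C = 11; LS_B = 11−8 = 3
LF_A = min(LS_B=3, LS_D=9) = 3; LS_A = 3−3 = 0
Slack_D = LS_D − ES_D = 9 − 3 = 6

6 days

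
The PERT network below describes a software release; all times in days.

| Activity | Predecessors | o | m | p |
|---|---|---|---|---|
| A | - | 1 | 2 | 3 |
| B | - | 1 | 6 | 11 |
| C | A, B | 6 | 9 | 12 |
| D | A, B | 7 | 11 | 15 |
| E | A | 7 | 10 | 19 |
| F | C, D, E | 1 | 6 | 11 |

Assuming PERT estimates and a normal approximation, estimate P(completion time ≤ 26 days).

te_A = (1 + 4·2 + 3)/6 = 12/6 = 2; σ²_A = ((3−1)/6)² = 0.111
te_B = (1 + 4·6 + 11)/6 = 36/6 = 6; σ²_B = ((11−1)/6)² = 2.778
te_C = (6 + 4·9 + 12)/6 = 54/6 = 9; σ²_C = ((12−6)/6)² = 1.000
te_D = (7 + 4·11 + 15)/6 = 66/6 = 11; σ²_D = ((15−7)/6)² = 1.778
te_E = (7 + 4·10 + 19)/6 = 66/6 = 11; σ²_E = ((19−7)/6)² = 4.000
te_F = (1 + 4·6 + 11)/6 = 36/6 = 6; σ²_F = ((11−1)/6)² = 2.778

Forward pass:
ES_A = 0; EF_A = 2
ES_B = 0; EF_B = 6
ES_C = max(EF_A=2, EF_B=6) = 6; EF_C = 6+9 = 15
ES_D = max(EF_A=2, EF_B=6) = 6; EF_D = 6+11 = 17
ES_E = 2; EF_E = 2+11 = 13
ES_F = max(EF_C=15, EF_D=17, EF_E=13) = 17; EF_F = 17+6 = 23
Expected project duration μ = 23 days. Critical path: B → D → F.

Variance along critical path = 2.778 + 1.778 + 2.778 = 7.333; σ = √7.333 = 2.708 days.
Z = (26 − 23) / 2.708 = 1.108
P(T ≤ 26) = Φ(1.108) ≈ 0.866

0.866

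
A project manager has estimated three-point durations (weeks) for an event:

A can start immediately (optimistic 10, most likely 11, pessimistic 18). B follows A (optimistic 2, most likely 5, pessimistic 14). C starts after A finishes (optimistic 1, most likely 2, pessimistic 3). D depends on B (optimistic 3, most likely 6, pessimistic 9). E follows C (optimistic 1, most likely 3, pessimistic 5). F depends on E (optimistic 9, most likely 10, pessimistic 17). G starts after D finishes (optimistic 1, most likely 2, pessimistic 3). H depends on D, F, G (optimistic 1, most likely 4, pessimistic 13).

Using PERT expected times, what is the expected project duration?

33 weeks

te_A = (10 + 4·11 + 18)/6 = 72/6 = 12
te_B = (2 + 4·5 + 14)/6 = 36/6 = 6
te_C = (1 + 4·2 + 3)/6 = 12/6 = 2
te_D = (3 + 4·6 + 9)/6 = 36/6 = 6
te_E = (1 + 4·3 + 5)/6 = 18/6 = 3
te_F = (9 + 4·10 + 17)/6 = 66/6 = 11
te_G = (1 + 4·2 + 3)/6 = 12/6 = 2
te_H = (1 + 4·4 + 13)/6 = 30/6 = 5

Forward pass:
ES_A = 0; EF_A = 12
ES_B = 12; EF_B = 12+6 = 18
ES_C = 12; EF_C = 12+2 = 14
ES_D = 18; EF_D = 18+6 = 24
ES_E = 14; EF_E = 14+3 = 17
ES_F = 17; EF_F = 17+11 = 28
ES_G = 24; EF_G = 24+2 = 26
ES_H = max(EF_D=24, EF_F=28, EF_G=26) = 28; EF_H = 28+5 = 33
Expected project duration μ = 33 weeks. Critical path: A → C → E → F → H.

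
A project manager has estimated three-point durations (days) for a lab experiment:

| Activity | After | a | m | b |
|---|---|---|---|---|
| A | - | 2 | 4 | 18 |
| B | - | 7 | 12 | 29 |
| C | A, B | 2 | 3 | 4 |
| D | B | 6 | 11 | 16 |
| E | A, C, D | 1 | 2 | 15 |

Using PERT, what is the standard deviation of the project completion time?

4.65 days

te_A = (2 + 4·4 + 18)/6 = 36/6 = 6; σ²_A = ((18−2)/6)² = 7.111
te_B = (7 + 4·12 + 29)/6 = 84/6 = 14; σ²_B = ((29−7)/6)² = 13.444
te_C = (2 + 4·3 + 4)/6 = 18/6 = 3; σ²_C = ((4−2)/6)² = 0.111
te_D = (6 + 4·11 + 16)/6 = 66/6 = 11; σ²_D = ((16−6)/6)² = 2.778
te_E = (1 + 4·2 + 15)/6 = 24/6 = 4; σ²_E = ((15−1)/6)² = 5.444

Forward pass:
ES_A = 0; EF_A = 6
ES_B = 0; EF_B = 14
ES_C = max(EF_A=6, EF_B=14) = 14; EF_C = 14+3 = 17
ES_D = 14; EF_D = 14+11 = 25
ES_E = max(EF_A=6, EF_C=17, EF_D=25) = 25; EF_E = 25+4 = 29
Expected project duration μ = 29 days. Critical path: B → D → E.

Variance along critical path = 13.444 + 2.778 + 5.444 = 21.667
σ = √21.667 = 4.655 days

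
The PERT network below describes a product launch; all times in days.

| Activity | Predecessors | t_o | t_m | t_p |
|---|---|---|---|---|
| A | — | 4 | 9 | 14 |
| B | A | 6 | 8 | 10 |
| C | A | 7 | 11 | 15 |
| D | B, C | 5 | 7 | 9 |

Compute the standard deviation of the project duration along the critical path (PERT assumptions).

te_A = (4 + 4·9 + 14)/6 = 54/6 = 9; σ²_A = ((14−4)/6)² = 2.778
te_B = (6 + 4·8 + 10)/6 = 48/6 = 8; σ²_B = ((10−6)/6)² = 0.444
te_C = (7 + 4·11 + 15)/6 = 66/6 = 11; σ²_C = ((15−7)/6)² = 1.778
te_D = (5 + 4·7 + 9)/6 = 42/6 = 7; σ²_D = ((9−5)/6)² = 0.444

Forward pass:
ES_A = 0; EF_A = 9
ES_B = 9; EF_B = 9+8 = 17
ES_C = 9; EF_C = 9+11 = 20
ES_D = max(EF_B=17, EF_C=20) = 20; EF_D = 20+7 = 27
Expected project duration μ = 27 days. Critical path: A → C → D.

Variance along critical path = 2.778 + 1.778 + 0.444 = 5.000
σ = √5.000 = 2.236 days

2.24 days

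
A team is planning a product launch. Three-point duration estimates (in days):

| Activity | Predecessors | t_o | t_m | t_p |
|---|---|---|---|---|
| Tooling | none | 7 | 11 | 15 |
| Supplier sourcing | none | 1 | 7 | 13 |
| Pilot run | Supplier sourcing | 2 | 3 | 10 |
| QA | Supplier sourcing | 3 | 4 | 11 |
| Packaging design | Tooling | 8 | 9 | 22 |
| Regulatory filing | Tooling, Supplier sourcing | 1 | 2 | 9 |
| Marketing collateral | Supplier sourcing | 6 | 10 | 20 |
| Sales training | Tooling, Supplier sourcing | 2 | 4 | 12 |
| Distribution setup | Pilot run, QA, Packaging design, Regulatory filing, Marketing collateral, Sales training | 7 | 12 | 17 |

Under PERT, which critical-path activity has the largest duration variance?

Packaging design

te_Tooling = (7 + 4·11 + 15)/6 = 66/6 = 11; σ²_Tooling = ((15−7)/6)² = 1.778
te_Supplier sourcing = (1 + 4·7 + 13)/6 = 42/6 = 7; σ²_Supplier sourcing = ((13−1)/6)² = 4.000
te_Pilot run = (2 + 4·3 + 10)/6 = 24/6 = 4; σ²_Pilot run = ((10−2)/6)² = 1.778
te_QA = (3 + 4·4 + 11)/6 = 30/6 = 5; σ²_QA = ((11−3)/6)² = 1.778
te_Packaging design = (8 + 4·9 + 22)/6 = 66/6 = 11; σ²_Packaging design = ((22−8)/6)² = 5.444
te_Regulatory filing = (1 + 4·2 + 9)/6 = 18/6 = 3; σ²_Regulatory filing = ((9−1)/6)² = 1.778
te_Marketing collateral = (6 + 4·10 + 20)/6 = 66/6 = 11; σ²_Marketing collateral = ((20−6)/6)² = 5.444
te_Sales training = (2 + 4·4 + 12)/6 = 30/6 = 5; σ²_Sales training = ((12−2)/6)² = 2.778
te_Distribution setup = (7 + 4·12 + 17)/6 = 72/6 = 12; σ²_Distribution setup = ((17−7)/6)² = 2.778

Forward pass:
ES_Tooling = 0; EF_Tooling = 11
ES_Supplier sourcing = 0; EF_Supplier sourcing = 7
ES_Pilot run = 7; EF_Pilot run = 7+4 = 11
ES_QA = 7; EF_QA = 7+5 = 12
ES_Packaging design = 11; EF_Packaging design = 11+11 = 22
ES_Regulatory filing = max(EF_Tooling=11, EF_Supplier sourcing=7) = 11; EF_Regulatory filing = 11+3 = 14
ES_Marketing collateral = 7; EF_Marketing collateral = 7+11 = 18
ES_Sales training = max(EF_Tooling=11, EF_Supplier sourcing=7) = 11; EF_Sales training = 11+5 = 16
ES_Distribution setup = max(EF_Pilot run=11, EF_QA=12, EF_Packaging design=22, EF_Regulatory filing=14, EF_Marketing collateral=18, EF_Sales training=16) = 22; EF_Distribution setup = 22+12 = 34
Expected project duration μ = 34 days. Critical path: Tooling → Packaging design → Distribution setup.

Variances on critical path: σ²_Tooling=1.778, σ²_Packaging design=5.444, σ²_Distribution setup=2.778.
Largest is σ²_Packaging design = 5.444.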